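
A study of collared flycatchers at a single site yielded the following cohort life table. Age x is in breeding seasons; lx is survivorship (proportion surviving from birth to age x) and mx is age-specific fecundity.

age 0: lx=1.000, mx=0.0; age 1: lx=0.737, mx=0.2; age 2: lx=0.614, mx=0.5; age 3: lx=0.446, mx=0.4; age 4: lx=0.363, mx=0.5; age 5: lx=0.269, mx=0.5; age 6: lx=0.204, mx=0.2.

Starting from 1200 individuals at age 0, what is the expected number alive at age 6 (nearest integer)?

Expected survivors = N0 · l_6 = 1200 × 0.204 = 244.8 → 245

245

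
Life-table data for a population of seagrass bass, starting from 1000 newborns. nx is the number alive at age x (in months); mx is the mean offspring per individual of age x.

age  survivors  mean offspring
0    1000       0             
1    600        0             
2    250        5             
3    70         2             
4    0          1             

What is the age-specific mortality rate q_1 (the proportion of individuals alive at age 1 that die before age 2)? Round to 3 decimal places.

0.583

lx = nx/n0 = nx/1000: 1, 0.6, 0.25, 0.07, 0
q_1 = (l_1 − l_2) / l_1 = (0.6 − 0.25) / 0.6
     = 0.35 / 0.6 = 0.583333… → 0.583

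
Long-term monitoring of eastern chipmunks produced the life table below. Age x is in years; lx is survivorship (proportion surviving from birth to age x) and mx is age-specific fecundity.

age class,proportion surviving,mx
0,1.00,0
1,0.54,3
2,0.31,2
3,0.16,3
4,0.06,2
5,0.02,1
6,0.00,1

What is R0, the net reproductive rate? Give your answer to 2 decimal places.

lx·mx by age: 0, 1.62, 0.62, 0.48, 0.12, 0.02, 0
R0 = Σ lx·mx = 2.86 → 2.86

2.86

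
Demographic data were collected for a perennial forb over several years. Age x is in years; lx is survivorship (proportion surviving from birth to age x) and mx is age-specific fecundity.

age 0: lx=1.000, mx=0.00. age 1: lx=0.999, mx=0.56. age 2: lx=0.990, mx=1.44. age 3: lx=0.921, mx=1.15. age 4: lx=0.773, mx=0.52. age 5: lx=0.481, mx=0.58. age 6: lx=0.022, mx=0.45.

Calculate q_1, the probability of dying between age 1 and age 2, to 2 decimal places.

0.01

q_1 = (l_1 − l_2) / l_1 = (0.999 − 0.99) / 0.999
     = 0.009 / 0.999 = 0.009009… → 0.01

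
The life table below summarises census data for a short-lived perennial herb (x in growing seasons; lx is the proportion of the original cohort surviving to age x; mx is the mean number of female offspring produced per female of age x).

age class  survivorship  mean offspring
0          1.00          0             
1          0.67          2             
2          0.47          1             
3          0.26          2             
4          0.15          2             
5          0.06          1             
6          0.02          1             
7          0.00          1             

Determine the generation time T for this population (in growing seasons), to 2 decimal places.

2.01

lx·mx: 0, 1.34, 0.47, 0.52, 0.3, 0.06, 0.02, 0 → R0 = 2.71
x·lx·mx: 0, 1.34, 0.94, 1.56, 1.2, 0.3, 0.12, 0 → Σ = 5.46
T = 5.46 / 2.71 = 2.01476… → 2.01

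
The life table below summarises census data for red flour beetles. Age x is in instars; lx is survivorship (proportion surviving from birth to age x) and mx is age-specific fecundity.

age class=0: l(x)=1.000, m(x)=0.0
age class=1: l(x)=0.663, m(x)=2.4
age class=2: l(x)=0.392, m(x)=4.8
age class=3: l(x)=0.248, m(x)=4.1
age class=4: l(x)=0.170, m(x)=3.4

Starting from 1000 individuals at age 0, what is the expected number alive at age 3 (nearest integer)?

248

Expected survivors = N0 · l_3 = 1000 × 0.248 = 248 → 248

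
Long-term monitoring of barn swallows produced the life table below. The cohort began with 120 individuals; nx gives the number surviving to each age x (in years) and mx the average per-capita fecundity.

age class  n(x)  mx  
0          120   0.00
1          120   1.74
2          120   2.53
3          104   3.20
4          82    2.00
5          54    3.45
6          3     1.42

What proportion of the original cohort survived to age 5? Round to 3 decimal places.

l_5 = n_5/n_0 = 54/120 = 0.45 → 0.450

0.450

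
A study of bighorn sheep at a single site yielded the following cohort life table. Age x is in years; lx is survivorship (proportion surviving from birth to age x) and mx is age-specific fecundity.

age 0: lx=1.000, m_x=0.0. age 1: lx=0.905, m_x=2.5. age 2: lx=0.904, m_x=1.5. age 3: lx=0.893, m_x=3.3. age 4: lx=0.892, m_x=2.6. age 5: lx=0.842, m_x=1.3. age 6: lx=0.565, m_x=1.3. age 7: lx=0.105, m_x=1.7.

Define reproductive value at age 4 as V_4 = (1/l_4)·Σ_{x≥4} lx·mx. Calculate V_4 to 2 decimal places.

lx·mx for x ≥ 4: 2.3192, 1.0946, 0.7345, 0.1785 → sum = 4.3268
V_4 = 4.3268 / l_4 = 4.3268 / 0.892 = 4.850673… → 4.85

4.85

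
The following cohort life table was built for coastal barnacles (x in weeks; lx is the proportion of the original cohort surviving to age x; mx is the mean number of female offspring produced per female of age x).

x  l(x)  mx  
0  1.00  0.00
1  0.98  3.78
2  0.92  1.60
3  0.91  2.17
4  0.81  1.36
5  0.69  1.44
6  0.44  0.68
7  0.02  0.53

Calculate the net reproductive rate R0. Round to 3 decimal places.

9.556

lx·mx by age: 0, 3.7044, 1.472, 1.9747, 1.1016, 0.9936, 0.2992, 0.0106
R0 = Σ lx·mx = 9.5561 → 9.556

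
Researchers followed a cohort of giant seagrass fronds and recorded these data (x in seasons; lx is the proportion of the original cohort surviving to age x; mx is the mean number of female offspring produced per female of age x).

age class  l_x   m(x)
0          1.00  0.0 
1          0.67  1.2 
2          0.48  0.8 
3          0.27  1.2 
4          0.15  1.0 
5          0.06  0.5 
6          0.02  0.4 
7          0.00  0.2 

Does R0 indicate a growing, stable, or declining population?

R0 = Σ lx·mx = 0 + 0.804 + 0.384 + 0.324 + 0.15 + 0.03 + 0.008 + 0 = 1.7
R0 > 1, so the population is growing.

growing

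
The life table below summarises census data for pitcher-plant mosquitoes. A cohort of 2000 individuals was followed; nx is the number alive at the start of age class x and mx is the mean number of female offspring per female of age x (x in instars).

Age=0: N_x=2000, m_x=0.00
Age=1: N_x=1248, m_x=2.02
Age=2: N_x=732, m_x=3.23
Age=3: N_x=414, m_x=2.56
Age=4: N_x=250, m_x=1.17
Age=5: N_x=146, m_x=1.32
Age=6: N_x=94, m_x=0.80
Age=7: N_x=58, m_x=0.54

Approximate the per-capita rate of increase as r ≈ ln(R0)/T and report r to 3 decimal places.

0.585

lx = nx/n0 = nx/2000: 1, 0.624, 0.366, 0.207, 0.125, 0.073, 0.047, 0.029
R0 = Σ lx·mx = 0 + 1.26048 + 1.18218 + 0.52992 + 0.14625 + 0.09636 + 0.0376 + 0.01566 = 3.26845
Σ x·lx·mx = 6.61662; T = 6.61662/3.26845 = 2.02439…
r ≈ ln(R0)/T = ln(3.26845)/2.02439… = 0.58502… → 0.585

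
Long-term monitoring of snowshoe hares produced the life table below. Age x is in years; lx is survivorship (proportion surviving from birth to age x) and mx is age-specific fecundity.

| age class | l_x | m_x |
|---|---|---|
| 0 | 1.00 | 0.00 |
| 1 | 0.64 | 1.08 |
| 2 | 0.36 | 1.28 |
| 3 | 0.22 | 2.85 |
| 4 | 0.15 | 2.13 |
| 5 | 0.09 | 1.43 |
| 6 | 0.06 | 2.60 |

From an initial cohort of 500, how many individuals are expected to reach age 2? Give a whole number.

Expected survivors = N0 · l_2 = 500 × 0.36 = 180 → 180

180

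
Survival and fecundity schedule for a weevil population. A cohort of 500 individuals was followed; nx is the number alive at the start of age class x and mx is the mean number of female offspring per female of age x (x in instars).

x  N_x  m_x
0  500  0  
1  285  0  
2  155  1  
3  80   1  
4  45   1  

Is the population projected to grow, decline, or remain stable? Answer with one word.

declining

lx = nx/n0 = nx/500: 1, 0.57, 0.31, 0.16, 0.09
R0 = Σ lx·mx = 0 + 0 + 0.31 + 0.16 + 0.09 = 0.56
R0 < 1, so the population is declining.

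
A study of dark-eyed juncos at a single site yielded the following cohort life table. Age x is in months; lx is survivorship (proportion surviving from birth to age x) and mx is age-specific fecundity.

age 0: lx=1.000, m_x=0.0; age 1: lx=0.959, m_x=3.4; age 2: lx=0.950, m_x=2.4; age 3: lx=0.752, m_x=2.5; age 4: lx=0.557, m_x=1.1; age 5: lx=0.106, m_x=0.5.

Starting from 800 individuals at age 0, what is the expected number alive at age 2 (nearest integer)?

760

Expected survivors = N0 · l_2 = 800 × 0.950 = 760 → 760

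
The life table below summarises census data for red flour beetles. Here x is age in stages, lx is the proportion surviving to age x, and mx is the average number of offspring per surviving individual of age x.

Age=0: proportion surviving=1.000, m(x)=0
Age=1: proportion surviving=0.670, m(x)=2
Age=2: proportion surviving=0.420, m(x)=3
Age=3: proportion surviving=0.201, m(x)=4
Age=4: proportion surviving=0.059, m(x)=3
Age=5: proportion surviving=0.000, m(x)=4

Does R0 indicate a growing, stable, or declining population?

growing

R0 = Σ lx·mx = 0 + 1.34 + 1.26 + 0.804 + 0.177 + 0 = 3.581
R0 > 1, so the population is growing.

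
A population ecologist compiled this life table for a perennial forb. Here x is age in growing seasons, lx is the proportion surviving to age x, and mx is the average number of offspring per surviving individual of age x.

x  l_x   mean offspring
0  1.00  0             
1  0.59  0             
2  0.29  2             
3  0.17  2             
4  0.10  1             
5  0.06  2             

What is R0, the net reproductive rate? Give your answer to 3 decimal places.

lx·mx by age: 0, 0, 0.58, 0.34, 0.1, 0.12
R0 = Σ lx·mx = 1.14 → 1.140

1.140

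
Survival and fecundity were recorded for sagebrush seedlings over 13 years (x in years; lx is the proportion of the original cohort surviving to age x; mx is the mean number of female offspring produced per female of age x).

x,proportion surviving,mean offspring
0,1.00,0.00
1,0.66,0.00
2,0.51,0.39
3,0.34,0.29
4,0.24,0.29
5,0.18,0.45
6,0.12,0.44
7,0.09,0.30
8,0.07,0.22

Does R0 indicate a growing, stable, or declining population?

R0 = Σ lx·mx = 0 + 0 + 0.1989 + 0.0986 + 0.0696 + 0.081 + 0.0528 + 0.027 + 0.0154 = 0.5433
R0 < 1, so the population is declining.

declining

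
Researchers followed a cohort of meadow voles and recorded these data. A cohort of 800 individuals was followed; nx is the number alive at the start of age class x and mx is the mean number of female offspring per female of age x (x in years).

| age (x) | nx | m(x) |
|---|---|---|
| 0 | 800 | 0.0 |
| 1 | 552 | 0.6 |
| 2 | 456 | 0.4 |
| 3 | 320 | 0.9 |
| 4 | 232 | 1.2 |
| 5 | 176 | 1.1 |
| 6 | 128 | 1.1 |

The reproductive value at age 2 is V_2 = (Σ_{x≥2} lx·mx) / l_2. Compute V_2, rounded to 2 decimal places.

lx = nx/n0 = nx/800: 1, 0.69, 0.57, 0.4, 0.29, 0.22, 0.16
lx·mx for x ≥ 2: 0.228, 0.36, 0.348, 0.242, 0.176 → sum = 1.354
V_2 = 1.354 / l_2 = 1.354 / 0.57 = 2.375439… → 2.38

2.38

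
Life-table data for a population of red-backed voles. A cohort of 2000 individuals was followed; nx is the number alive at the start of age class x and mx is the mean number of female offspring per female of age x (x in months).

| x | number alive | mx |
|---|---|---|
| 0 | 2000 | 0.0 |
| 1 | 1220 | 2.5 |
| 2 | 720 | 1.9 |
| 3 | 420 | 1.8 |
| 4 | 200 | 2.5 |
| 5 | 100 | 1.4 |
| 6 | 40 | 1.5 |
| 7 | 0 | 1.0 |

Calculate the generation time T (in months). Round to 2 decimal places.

1.89

lx = nx/n0 = nx/2000: 1, 0.61, 0.36, 0.21, 0.1, 0.05, 0.02, 0
lx·mx: 0, 1.525, 0.684, 0.378, 0.25, 0.07, 0.03, 0 → R0 = 2.937
x·lx·mx: 0, 1.525, 1.368, 1.134, 1, 0.35, 0.18, 0 → Σ = 5.557
T = 5.557 / 2.937 = 1.892067… → 1.89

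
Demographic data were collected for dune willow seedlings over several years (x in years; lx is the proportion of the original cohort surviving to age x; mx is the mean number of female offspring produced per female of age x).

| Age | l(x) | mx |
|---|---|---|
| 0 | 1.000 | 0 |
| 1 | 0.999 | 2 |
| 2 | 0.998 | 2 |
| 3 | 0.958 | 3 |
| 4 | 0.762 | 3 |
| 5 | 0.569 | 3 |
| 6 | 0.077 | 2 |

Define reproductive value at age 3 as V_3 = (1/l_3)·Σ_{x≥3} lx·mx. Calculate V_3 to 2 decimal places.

7.33

lx·mx for x ≥ 3: 2.874, 2.286, 1.707, 0.154 → sum = 7.021
V_3 = 7.021 / l_3 = 7.021 / 0.958 = 7.32881… → 7.33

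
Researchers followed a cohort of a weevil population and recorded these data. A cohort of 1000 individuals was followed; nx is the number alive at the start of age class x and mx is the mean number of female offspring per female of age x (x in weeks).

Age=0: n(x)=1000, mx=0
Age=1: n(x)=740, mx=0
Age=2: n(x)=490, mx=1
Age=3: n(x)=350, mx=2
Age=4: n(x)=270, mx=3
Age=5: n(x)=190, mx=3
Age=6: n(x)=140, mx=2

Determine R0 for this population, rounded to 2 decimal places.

2.85

lx = nx/n0 = nx/1000: 1, 0.74, 0.49, 0.35, 0.27, 0.19, 0.14
lx·mx by age: 0, 0, 0.49, 0.7, 0.81, 0.57, 0.28
R0 = Σ lx·mx = 2.85 → 2.85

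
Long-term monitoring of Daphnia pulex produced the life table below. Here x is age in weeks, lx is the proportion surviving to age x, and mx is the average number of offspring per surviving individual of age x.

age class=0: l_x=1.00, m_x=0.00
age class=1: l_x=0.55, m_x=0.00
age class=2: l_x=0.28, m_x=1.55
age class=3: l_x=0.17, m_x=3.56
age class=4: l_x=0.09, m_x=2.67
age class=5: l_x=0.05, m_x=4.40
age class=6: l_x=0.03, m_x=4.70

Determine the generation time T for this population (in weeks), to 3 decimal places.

3.408

lx·mx: 0, 0, 0.434, 0.6052, 0.2403, 0.22, 0.141 → R0 = 1.6405
x·lx·mx: 0, 0, 0.868, 1.8156, 0.9612, 1.1, 0.846 → Σ = 5.5908
T = 5.5908 / 1.6405 = 3.407985… → 3.408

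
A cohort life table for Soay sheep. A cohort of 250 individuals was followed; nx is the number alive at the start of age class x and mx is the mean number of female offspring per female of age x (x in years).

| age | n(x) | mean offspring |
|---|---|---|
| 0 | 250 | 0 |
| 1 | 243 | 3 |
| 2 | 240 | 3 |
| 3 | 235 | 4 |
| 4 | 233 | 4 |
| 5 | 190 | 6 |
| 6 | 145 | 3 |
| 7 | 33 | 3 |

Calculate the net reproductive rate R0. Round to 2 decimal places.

19.98

lx = nx/n0 = nx/250: 1, 0.972, 0.96, 0.94, 0.932, 0.76, 0.58, 0.132
lx·mx by age: 0, 2.916, 2.88, 3.76, 3.728, 4.56, 1.74, 0.396
R0 = Σ lx·mx = 19.98 → 19.98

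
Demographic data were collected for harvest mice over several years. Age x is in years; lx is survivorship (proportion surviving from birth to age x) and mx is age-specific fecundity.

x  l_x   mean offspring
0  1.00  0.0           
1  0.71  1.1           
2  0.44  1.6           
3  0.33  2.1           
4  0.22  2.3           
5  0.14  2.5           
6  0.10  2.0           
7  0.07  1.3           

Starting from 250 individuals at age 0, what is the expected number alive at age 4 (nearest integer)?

Expected survivors = N0 · l_4 = 250 × 0.22 = 55 → 55

55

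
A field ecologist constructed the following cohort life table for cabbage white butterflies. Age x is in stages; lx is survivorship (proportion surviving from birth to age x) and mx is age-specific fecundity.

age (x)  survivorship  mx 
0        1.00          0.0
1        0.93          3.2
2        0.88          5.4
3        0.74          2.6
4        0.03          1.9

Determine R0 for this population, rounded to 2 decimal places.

9.71

lx·mx by age: 0, 2.976, 4.752, 1.924, 0.057
R0 = Σ lx·mx = 9.709 → 9.71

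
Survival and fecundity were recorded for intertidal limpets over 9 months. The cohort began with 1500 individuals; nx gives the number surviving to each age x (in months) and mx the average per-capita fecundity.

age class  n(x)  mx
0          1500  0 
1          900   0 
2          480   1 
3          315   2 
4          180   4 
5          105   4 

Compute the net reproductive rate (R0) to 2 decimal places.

lx = nx/n0 = nx/1500: 1, 0.6, 0.32, 0.21, 0.12, 0.07
lx·mx by age: 0, 0, 0.32, 0.42, 0.48, 0.28
R0 = Σ lx·mx = 1.5 → 1.50

1.50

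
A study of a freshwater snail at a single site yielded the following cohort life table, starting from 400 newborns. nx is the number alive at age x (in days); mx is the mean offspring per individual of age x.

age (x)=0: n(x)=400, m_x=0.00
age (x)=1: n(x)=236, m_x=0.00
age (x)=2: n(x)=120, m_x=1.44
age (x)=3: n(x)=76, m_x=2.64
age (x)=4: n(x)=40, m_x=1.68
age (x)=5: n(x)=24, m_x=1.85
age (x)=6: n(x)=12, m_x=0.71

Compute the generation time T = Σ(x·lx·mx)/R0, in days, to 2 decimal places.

3.02

lx = nx/n0 = nx/400: 1, 0.59, 0.3, 0.19, 0.1, 0.06, 0.03
lx·mx: 0, 0, 0.432, 0.5016, 0.168, 0.111, 0.0213 → R0 = 1.2339
x·lx·mx: 0, 0, 0.864, 1.5048, 0.672, 0.555, 0.1278 → Σ = 3.7236
T = 3.7236 / 1.2339 = 3.017749… → 3.02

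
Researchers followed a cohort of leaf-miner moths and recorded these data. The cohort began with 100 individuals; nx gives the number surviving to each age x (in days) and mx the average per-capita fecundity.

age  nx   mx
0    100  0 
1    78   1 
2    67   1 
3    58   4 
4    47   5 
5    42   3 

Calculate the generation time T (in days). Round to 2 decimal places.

lx = nx/n0 = nx/100: 1, 0.78, 0.67, 0.58, 0.47, 0.42
lx·mx: 0, 0.78, 0.67, 2.32, 2.35, 1.26 → R0 = 7.38
x·lx·mx: 0, 0.78, 1.34, 6.96, 9.4, 6.3 → Σ = 24.78
T = 24.78 / 7.38 = 3.357724… → 3.36

3.36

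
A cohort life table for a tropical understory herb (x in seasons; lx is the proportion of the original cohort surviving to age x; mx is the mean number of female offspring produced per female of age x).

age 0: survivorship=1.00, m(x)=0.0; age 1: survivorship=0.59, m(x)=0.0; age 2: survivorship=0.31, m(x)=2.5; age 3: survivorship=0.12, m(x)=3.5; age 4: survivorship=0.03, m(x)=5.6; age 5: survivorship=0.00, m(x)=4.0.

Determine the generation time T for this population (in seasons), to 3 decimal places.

2.555

lx·mx: 0, 0, 0.775, 0.42, 0.168, 0 → R0 = 1.363
x·lx·mx: 0, 0, 1.55, 1.26, 0.672, 0 → Σ = 3.482
T = 3.482 / 1.363 = 2.554659… → 2.555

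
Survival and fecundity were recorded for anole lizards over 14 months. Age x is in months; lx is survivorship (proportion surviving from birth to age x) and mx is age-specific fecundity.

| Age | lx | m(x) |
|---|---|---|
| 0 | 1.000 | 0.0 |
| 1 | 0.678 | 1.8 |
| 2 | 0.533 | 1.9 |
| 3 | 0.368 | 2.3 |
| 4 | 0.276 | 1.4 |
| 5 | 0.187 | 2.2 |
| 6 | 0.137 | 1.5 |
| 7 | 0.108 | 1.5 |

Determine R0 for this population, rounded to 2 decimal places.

4.24

lx·mx by age: 0, 1.2204, 1.0127, 0.8464, 0.3864, 0.4114, 0.2055, 0.162
R0 = Σ lx·mx = 4.2448 → 4.24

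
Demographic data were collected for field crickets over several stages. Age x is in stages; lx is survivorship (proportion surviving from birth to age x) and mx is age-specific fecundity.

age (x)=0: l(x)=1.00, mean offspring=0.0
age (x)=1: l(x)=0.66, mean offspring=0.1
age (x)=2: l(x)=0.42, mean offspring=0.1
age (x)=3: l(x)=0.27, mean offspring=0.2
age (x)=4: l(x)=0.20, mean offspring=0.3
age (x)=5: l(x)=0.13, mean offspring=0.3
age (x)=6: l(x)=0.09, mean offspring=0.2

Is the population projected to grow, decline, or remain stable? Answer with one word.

declining

R0 = Σ lx·mx = 0 + 0.066 + 0.042 + 0.054 + 0.06 + 0.039 + 0.018 = 0.279
R0 < 1, so the population is declining.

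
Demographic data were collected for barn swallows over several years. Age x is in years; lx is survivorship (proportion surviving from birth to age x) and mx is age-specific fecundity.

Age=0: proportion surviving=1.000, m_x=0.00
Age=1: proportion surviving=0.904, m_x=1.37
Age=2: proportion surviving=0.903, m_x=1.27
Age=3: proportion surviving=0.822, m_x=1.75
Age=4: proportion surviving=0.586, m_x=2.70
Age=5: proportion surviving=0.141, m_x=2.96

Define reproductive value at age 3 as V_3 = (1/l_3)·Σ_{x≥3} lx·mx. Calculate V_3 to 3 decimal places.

4.183

lx·mx for x ≥ 3: 1.4385, 1.5822, 0.41736 → sum = 3.43806
V_3 = 3.43806 / l_3 = 3.43806 / 0.822 = 4.182555… → 4.183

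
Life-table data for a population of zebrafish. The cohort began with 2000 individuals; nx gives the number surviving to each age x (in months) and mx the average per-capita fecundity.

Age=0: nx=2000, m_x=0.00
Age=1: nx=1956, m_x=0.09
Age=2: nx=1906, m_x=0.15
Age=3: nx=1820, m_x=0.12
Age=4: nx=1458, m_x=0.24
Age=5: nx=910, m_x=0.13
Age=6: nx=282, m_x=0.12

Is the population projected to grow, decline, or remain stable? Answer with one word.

declining

lx = nx/n0 = nx/2000: 1, 0.978, 0.953, 0.91, 0.729, 0.455, 0.141
R0 = Σ lx·mx = 0 + 0.08802 + 0.14295 + 0.1092 + 0.17496 + 0.05915 + 0.01692 = 0.5912
R0 < 1, so the population is declining.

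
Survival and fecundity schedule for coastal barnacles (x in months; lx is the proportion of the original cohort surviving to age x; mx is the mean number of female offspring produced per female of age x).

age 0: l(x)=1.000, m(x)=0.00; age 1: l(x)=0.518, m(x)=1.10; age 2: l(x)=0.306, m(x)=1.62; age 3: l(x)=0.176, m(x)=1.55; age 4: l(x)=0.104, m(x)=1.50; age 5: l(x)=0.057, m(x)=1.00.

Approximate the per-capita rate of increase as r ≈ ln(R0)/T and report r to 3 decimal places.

R0 = Σ lx·mx = 0 + 0.5698 + 0.49572 + 0.2728 + 0.156 + 0.057 = 1.55132
Σ x·lx·mx = 3.28864; T = 3.28864/1.55132 = 2.1199…
r ≈ ln(R0)/T = ln(1.55132)/2.1199… = 0.20714… → 0.207

0.207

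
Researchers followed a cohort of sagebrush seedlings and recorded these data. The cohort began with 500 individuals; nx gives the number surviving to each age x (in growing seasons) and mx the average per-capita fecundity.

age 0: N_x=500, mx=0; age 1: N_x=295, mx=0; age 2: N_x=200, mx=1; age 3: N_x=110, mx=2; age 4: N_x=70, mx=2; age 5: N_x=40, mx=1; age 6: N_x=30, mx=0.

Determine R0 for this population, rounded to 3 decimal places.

lx = nx/n0 = nx/500: 1, 0.59, 0.4, 0.22, 0.14, 0.08, 0.06
lx·mx by age: 0, 0, 0.4, 0.44, 0.28, 0.08, 0
R0 = Σ lx·mx = 1.2 → 1.200

1.200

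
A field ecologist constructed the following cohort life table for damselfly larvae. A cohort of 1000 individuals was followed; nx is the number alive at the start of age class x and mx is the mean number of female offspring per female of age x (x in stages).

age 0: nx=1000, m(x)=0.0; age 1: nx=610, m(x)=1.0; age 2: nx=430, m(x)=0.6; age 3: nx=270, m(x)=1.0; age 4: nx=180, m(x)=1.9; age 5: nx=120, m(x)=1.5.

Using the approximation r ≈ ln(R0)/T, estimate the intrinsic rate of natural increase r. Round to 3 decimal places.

0.200

lx = nx/n0 = nx/1000: 1, 0.61, 0.43, 0.27, 0.18, 0.12
R0 = Σ lx·mx = 0 + 0.61 + 0.258 + 0.27 + 0.342 + 0.18 = 1.66
Σ x·lx·mx = 4.204; T = 4.204/1.66 = 2.53253…
r ≈ ln(R0)/T = ln(1.66)/2.53253… = 0.20012… → 0.200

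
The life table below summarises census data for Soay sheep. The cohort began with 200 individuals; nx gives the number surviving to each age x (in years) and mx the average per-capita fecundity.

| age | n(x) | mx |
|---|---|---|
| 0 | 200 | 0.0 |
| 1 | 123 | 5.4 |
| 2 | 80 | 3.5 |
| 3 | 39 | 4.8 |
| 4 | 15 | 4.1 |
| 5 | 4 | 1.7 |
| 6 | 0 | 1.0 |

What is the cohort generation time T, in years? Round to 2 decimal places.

1.72

lx = nx/n0 = nx/200: 1, 0.615, 0.4, 0.195, 0.075, 0.02, 0
lx·mx: 0, 3.321, 1.4, 0.936, 0.3075, 0.034, 0 → R0 = 5.9985
x·lx·mx: 0, 3.321, 2.8, 2.808, 1.23, 0.17, 0 → Σ = 10.329
T = 10.329 / 5.9985 = 1.72193… → 1.72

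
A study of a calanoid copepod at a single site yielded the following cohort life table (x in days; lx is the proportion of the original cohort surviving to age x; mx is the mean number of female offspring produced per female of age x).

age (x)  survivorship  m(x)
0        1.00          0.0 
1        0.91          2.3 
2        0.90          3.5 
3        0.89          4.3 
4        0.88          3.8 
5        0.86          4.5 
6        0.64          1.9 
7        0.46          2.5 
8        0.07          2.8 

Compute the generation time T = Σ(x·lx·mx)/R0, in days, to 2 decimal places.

lx·mx: 0, 2.093, 3.15, 3.827, 3.344, 3.87, 1.216, 1.15, 0.196 → R0 = 18.846
x·lx·mx: 0, 2.093, 6.3, 11.481, 13.376, 19.35, 7.296, 8.05, 1.568 → Σ = 69.514
T = 69.514 / 18.846 = 3.688528… → 3.69

3.69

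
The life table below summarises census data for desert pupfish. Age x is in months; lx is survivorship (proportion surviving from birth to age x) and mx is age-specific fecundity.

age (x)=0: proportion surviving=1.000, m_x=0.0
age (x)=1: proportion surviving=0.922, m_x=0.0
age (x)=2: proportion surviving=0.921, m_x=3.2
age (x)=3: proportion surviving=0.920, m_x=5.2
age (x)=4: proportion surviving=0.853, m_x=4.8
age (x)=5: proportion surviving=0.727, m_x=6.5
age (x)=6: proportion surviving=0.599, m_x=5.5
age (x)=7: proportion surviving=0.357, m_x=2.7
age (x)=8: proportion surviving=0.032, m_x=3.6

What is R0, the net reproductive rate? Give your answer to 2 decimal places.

lx·mx by age: 0, 0, 2.9472, 4.784, 4.0944, 4.7255, 3.2945, 0.9639, 0.1152
R0 = Σ lx·mx = 20.9247 → 20.92

20.92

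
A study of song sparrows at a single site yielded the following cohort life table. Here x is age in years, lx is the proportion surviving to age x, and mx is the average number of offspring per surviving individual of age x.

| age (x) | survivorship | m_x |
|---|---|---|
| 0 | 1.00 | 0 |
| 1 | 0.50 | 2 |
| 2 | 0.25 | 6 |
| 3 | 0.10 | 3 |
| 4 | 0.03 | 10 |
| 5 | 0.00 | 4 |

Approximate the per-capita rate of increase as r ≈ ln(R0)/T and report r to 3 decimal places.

0.575

R0 = Σ lx·mx = 0 + 1 + 1.5 + 0.3 + 0.3 + 0 = 3.1
Σ x·lx·mx = 6.1; T = 6.1/3.1 = 1.96774…
r ≈ ln(R0)/T = ln(3.1)/1.96774… = 0.57497… → 0.575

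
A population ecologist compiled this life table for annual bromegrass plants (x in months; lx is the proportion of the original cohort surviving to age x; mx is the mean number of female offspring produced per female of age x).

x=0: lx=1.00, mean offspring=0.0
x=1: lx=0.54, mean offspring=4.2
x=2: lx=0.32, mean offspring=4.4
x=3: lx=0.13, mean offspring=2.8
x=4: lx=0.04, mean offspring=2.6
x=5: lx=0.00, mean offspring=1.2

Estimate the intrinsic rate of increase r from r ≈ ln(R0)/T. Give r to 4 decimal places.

R0 = Σ lx·mx = 0 + 2.268 + 1.408 + 0.364 + 0.104 + 0 = 4.144
Σ x·lx·mx = 6.592; T = 6.592/4.144 = 1.59073…
r ≈ ln(R0)/T = ln(4.144)/1.59073… = 0.893714… → 0.8937

0.8937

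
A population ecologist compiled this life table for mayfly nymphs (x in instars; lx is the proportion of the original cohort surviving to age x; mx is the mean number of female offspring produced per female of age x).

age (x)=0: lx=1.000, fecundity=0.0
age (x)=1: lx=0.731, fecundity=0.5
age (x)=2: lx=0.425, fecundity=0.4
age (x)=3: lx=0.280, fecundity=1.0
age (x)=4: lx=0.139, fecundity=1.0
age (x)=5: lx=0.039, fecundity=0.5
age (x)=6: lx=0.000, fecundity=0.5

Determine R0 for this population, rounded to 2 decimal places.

0.97

lx·mx by age: 0, 0.3655, 0.17, 0.28, 0.139, 0.0195, 0
R0 = Σ lx·mx = 0.974 → 0.97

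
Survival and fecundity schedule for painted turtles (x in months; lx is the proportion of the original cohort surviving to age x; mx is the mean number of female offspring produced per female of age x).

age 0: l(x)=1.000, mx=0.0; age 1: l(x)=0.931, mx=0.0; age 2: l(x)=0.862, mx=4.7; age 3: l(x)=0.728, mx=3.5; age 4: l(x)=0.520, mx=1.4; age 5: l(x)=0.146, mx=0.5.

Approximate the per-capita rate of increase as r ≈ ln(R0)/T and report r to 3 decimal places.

0.779

R0 = Σ lx·mx = 0 + 0 + 4.0514 + 2.548 + 0.728 + 0.073 = 7.4004
Σ x·lx·mx = 19.0238; T = 19.0238/7.4004 = 2.57064…
r ≈ ln(R0)/T = ln(7.4004)/2.57064… = 0.77861… → 0.779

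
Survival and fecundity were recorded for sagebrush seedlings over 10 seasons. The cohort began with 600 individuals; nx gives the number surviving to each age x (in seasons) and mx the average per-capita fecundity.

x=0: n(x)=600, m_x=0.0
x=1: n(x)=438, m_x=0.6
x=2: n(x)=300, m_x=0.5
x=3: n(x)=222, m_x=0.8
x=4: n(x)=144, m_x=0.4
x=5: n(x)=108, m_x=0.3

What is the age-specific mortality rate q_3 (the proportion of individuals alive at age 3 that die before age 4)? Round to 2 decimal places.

lx = nx/n0 = nx/600: 1, 0.73, 0.5, 0.37, 0.24, 0.18
q_3 = (l_3 − l_4) / l_3 = (0.37 − 0.24) / 0.37
     = 0.13 / 0.37 = 0.351351… → 0.35

0.35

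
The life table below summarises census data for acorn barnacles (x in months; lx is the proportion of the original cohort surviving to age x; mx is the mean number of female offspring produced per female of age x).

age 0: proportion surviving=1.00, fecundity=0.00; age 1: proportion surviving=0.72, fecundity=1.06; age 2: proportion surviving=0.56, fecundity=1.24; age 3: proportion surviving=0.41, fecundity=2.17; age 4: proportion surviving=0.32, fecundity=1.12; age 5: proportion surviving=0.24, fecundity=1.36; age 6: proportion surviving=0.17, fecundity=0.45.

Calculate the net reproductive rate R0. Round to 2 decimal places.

3.11

lx·mx by age: 0, 0.7632, 0.6944, 0.8897, 0.3584, 0.3264, 0.0765
R0 = Σ lx·mx = 3.1086 → 3.11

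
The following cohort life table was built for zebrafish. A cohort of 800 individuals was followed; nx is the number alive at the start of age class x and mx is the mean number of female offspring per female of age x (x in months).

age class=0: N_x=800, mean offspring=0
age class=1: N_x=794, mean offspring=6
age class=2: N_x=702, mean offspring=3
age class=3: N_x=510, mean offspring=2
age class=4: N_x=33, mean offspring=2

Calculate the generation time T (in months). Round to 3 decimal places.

lx = nx/n0 = nx/800: 1, 0.9925, 0.8775, 0.6375, 0.04125
lx·mx: 0, 5.955, 2.6325, 1.275, 0.0825 → R0 = 9.945
x·lx·mx: 0, 5.955, 5.265, 3.825, 0.33 → Σ = 15.375
T = 15.375 / 9.945 = 1.546003… → 1.546

1.546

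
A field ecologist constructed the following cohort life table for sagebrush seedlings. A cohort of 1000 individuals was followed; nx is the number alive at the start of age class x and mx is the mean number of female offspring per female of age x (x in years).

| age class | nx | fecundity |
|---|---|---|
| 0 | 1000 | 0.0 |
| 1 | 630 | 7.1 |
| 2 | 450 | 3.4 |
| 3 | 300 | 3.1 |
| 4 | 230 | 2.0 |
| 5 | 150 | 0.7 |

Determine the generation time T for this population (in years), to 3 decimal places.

lx = nx/n0 = nx/1000: 1, 0.63, 0.45, 0.3, 0.23, 0.15
lx·mx: 0, 4.473, 1.53, 0.93, 0.46, 0.105 → R0 = 7.498
x·lx·mx: 0, 4.473, 3.06, 2.79, 1.84, 0.525 → Σ = 12.688
T = 12.688 / 7.498 = 1.692185… → 1.692

1.692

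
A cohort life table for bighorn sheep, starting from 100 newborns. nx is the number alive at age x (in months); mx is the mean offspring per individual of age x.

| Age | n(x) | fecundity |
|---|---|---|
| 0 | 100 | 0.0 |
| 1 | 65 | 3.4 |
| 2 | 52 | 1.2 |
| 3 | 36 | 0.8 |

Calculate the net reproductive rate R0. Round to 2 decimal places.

lx = nx/n0 = nx/100: 1, 0.65, 0.52, 0.36
lx·mx by age: 0, 2.21, 0.624, 0.288
R0 = Σ lx·mx = 3.122 → 3.12

3.12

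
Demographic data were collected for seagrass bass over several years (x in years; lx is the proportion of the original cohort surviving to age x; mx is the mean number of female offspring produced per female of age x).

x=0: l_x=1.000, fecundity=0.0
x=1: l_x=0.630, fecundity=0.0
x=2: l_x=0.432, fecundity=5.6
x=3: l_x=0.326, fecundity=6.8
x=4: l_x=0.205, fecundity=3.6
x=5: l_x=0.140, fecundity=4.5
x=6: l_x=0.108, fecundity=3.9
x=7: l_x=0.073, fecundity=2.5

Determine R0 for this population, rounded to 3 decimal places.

lx·mx by age: 0, 0, 2.4192, 2.2168, 0.738, 0.63, 0.4212, 0.1825
R0 = Σ lx·mx = 6.6077 → 6.608

6.608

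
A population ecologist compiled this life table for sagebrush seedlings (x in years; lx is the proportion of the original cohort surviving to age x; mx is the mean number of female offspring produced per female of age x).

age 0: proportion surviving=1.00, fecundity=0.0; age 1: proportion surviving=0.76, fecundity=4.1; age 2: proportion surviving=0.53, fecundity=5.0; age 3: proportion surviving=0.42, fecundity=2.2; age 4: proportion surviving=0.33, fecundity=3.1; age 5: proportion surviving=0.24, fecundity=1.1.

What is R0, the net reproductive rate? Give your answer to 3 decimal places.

lx·mx by age: 0, 3.116, 2.65, 0.924, 1.023, 0.264
R0 = Σ lx·mx = 7.977 → 7.977

7.977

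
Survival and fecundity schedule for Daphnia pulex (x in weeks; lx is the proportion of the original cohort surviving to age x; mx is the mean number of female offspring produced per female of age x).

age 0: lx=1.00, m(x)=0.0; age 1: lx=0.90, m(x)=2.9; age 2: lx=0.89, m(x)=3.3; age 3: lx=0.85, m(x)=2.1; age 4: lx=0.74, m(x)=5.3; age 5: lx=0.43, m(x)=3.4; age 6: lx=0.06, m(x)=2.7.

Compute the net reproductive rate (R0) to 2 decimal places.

12.88

lx·mx by age: 0, 2.61, 2.937, 1.785, 3.922, 1.462, 0.162
R0 = Σ lx·mx = 12.878 → 12.88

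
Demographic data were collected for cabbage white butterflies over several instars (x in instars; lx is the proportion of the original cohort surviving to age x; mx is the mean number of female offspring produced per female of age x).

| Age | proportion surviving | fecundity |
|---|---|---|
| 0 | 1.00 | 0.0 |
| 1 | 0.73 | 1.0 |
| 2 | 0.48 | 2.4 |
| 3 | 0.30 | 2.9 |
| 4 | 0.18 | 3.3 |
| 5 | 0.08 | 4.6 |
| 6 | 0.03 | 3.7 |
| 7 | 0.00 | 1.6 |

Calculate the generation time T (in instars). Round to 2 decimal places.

lx·mx: 0, 0.73, 1.152, 0.87, 0.594, 0.368, 0.111, 0 → R0 = 3.825
x·lx·mx: 0, 0.73, 2.304, 2.61, 2.376, 1.84, 0.666, 0 → Σ = 10.526
T = 10.526 / 3.825 = 2.751895… → 2.75

2.75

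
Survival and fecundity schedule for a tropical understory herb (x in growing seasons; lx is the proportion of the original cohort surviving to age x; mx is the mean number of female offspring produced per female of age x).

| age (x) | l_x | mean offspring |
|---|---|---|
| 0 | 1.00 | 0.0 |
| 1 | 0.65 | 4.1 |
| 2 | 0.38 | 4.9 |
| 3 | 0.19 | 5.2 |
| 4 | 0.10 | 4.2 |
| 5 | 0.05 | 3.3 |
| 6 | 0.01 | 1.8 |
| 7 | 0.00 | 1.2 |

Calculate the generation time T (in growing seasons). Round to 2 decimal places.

lx·mx: 0, 2.665, 1.862, 0.988, 0.42, 0.165, 0.018, 0 → R0 = 6.118
x·lx·mx: 0, 2.665, 3.724, 2.964, 1.68, 0.825, 0.108, 0 → Σ = 11.966
T = 11.966 / 6.118 = 1.955868… → 1.96

1.96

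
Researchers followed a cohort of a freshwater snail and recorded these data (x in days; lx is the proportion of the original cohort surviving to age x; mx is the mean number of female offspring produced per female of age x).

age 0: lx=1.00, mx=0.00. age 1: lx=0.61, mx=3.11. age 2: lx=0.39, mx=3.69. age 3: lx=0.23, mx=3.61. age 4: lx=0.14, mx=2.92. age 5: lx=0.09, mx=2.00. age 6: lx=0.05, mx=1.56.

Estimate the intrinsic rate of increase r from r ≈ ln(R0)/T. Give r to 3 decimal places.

0.742

R0 = Σ lx·mx = 0 + 1.8971 + 1.4391 + 0.8303 + 0.4088 + 0.18 + 0.078 = 4.8333
Σ x·lx·mx = 10.2694; T = 10.2694/4.8333 = 2.12472…
r ≈ ln(R0)/T = ln(4.8333)/2.12472… = 0.74152… → 0.742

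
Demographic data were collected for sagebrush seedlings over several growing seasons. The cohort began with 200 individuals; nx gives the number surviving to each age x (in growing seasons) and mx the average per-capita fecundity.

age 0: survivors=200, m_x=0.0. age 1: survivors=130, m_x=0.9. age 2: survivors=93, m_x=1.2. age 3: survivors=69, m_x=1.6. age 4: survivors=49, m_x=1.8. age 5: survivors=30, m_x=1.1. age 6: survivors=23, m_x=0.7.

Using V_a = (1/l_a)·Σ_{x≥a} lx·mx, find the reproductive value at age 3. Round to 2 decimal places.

3.59

lx = nx/n0 = nx/200: 1, 0.65, 0.465, 0.345, 0.245, 0.15, 0.115
lx·mx for x ≥ 3: 0.552, 0.441, 0.165, 0.0805 → sum = 1.2385
V_3 = 1.2385 / l_3 = 1.2385 / 0.345 = 3.589855… → 3.59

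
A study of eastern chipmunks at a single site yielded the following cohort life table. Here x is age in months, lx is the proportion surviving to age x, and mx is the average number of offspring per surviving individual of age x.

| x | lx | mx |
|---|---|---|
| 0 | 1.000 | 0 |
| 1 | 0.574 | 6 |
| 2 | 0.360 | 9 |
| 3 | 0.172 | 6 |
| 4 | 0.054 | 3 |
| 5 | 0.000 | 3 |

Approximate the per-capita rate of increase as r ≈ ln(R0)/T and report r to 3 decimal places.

R0 = Σ lx·mx = 0 + 3.444 + 3.24 + 1.032 + 0.162 + 0 = 7.878
Σ x·lx·mx = 13.668; T = 13.668/7.878 = 1.73496…
r ≈ ln(R0)/T = ln(7.878)/1.73496… = 1.1897… → 1.190

1.190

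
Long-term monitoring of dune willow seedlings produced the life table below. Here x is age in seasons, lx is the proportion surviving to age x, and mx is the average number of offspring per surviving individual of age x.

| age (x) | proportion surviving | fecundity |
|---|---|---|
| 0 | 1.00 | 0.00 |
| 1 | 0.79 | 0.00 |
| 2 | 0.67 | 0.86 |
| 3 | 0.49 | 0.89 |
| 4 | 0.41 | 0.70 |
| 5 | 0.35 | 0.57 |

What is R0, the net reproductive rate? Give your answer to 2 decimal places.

lx·mx by age: 0, 0, 0.5762, 0.4361, 0.287, 0.1995
R0 = Σ lx·mx = 1.4988 → 1.50

1.50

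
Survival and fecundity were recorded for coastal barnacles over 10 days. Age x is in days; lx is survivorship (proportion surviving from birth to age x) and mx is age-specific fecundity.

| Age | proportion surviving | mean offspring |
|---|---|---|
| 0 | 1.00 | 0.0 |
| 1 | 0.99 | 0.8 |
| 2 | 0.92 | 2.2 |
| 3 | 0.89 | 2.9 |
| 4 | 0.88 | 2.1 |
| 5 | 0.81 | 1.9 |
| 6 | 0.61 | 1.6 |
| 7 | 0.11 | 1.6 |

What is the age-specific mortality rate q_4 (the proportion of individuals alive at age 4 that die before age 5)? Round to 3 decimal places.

q_4 = (l_4 − l_5) / l_4 = (0.88 − 0.81) / 0.88
     = 0.07 / 0.88 = 0.079545… → 0.080

0.080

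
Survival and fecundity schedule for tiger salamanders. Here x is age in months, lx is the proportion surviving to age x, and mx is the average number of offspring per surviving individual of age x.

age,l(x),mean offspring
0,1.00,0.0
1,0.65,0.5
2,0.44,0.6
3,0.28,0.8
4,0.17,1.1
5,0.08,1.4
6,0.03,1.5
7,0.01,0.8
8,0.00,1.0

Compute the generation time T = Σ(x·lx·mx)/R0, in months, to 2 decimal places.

lx·mx: 0, 0.325, 0.264, 0.224, 0.187, 0.112, 0.045, 0.008, 0 → R0 = 1.165
x·lx·mx: 0, 0.325, 0.528, 0.672, 0.748, 0.56, 0.27, 0.056, 0 → Σ = 3.159
T = 3.159 / 1.165 = 2.711588… → 2.71

2.71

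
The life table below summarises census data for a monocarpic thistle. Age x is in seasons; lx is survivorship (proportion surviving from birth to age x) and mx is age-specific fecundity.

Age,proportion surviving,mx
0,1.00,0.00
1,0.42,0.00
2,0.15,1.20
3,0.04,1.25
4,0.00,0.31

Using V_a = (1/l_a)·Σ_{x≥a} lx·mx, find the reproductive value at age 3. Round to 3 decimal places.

1.250

lx·mx for x ≥ 3: 0.05, 0 → sum = 0.05
V_3 = 0.05 / l_3 = 0.05 / 0.04 = 1.25 → 1.250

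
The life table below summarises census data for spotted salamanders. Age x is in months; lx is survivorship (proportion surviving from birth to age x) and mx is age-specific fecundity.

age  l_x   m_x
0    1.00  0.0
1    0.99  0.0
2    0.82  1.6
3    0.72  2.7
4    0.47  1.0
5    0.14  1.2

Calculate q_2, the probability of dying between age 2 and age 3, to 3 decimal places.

0.122

q_2 = (l_2 − l_3) / l_2 = (0.82 − 0.72) / 0.82
     = 0.1 / 0.82 = 0.121951… → 0.122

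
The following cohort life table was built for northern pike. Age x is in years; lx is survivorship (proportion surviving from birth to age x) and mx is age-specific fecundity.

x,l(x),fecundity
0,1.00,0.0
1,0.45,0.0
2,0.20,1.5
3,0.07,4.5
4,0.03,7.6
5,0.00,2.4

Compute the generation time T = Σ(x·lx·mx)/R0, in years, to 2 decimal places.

2.91

lx·mx: 0, 0, 0.3, 0.315, 0.228, 0 → R0 = 0.843
x·lx·mx: 0, 0, 0.6, 0.945, 0.912, 0 → Σ = 2.457
T = 2.457 / 0.843 = 2.914591… → 2.91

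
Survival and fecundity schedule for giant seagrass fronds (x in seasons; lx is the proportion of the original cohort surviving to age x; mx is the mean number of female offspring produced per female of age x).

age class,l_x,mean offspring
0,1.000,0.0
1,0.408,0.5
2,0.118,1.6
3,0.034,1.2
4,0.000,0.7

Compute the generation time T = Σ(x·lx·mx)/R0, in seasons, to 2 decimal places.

1.62

lx·mx: 0, 0.204, 0.1888, 0.0408, 0 → R0 = 0.4336
x·lx·mx: 0, 0.204, 0.3776, 0.1224, 0 → Σ = 0.704
T = 0.704 / 0.4336 = 1.623616… → 1.62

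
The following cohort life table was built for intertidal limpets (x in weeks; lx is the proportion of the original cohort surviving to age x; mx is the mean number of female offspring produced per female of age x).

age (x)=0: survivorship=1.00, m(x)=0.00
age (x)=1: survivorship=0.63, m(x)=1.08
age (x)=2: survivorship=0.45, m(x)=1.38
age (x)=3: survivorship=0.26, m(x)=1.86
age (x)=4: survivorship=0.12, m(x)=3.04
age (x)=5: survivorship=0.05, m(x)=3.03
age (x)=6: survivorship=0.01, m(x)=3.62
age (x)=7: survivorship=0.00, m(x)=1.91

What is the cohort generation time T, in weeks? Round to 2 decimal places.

2.48

lx·mx: 0, 0.6804, 0.621, 0.4836, 0.3648, 0.1515, 0.0362, 0 → R0 = 2.3375
x·lx·mx: 0, 0.6804, 1.242, 1.4508, 1.4592, 0.7575, 0.2172, 0 → Σ = 5.8071
T = 5.8071 / 2.3375 = 2.484321… → 2.48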